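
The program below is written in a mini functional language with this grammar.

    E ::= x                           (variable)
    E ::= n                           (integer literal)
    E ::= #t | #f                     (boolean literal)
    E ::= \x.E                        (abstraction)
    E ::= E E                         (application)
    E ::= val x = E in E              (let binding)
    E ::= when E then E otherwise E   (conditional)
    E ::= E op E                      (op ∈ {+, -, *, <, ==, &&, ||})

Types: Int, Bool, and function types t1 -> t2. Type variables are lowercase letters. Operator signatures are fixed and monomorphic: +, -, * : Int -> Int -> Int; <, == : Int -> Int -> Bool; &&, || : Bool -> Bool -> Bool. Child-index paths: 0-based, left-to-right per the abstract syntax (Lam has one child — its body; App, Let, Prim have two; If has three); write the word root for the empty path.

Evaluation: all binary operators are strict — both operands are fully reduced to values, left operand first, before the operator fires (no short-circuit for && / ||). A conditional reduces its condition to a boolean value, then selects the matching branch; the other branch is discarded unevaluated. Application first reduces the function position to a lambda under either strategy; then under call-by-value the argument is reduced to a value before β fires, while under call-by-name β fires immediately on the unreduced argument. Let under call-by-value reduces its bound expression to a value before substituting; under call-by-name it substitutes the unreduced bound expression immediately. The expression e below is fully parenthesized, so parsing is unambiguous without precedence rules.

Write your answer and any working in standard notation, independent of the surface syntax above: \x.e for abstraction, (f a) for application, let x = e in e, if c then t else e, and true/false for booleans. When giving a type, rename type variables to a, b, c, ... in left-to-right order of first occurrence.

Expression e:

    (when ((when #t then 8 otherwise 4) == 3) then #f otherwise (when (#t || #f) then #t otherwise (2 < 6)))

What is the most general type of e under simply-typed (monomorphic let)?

Trace:
  unify Bool ~ Bool
  unify Int ~ Int
  unify Int ~ Int
  unify Int ~ Int
  unify Bool ~ Bool
  unify Bool ~ Bool
  unify Bool ~ Bool
  unify Bool ~ Bool
  unify Int ~ Int
  unify Int ~ Int
  unify Bool ~ Bool
  unify Bool ~ Bool

Answer: Bool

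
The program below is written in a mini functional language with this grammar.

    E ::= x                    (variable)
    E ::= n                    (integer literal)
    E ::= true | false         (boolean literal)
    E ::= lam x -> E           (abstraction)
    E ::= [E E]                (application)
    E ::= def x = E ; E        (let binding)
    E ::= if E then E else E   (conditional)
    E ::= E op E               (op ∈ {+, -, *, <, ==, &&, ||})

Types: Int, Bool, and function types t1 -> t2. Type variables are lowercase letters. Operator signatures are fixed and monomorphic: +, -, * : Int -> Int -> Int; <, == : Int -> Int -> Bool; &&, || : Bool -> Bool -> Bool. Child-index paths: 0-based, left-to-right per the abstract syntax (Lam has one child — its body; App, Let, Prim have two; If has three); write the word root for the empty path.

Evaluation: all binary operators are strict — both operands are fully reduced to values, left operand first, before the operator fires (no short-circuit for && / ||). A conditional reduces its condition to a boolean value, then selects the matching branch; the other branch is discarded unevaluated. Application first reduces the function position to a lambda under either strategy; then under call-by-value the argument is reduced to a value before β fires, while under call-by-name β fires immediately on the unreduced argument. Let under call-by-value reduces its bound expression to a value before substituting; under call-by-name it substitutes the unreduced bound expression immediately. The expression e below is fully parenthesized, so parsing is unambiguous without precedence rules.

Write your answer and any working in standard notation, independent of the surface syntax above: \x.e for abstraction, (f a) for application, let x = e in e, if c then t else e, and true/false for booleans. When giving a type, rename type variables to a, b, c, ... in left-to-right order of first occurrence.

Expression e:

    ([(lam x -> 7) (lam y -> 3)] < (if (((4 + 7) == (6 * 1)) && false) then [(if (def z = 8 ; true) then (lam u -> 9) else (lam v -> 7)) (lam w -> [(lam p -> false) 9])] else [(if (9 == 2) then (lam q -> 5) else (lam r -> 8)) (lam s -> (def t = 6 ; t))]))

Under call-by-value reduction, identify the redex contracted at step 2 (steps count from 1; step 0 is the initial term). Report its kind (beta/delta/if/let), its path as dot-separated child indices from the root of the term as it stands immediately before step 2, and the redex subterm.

Working:
step 0: (((\x.7) (\y.3)) < (if (((4 + 7) == (6 * 1)) && false) then ((if (let z = 8 in true) then (\u.9) else (\v.7)) (\w.((\p.false) 9))) else ((if (9 == 2) then (\q.5) else (\r.8)) (\s.(let t = 6 in t)))))
step 1: [beta@0] (7 < (if (((4 + 7) == (6 * 1)) && false) then ((if (let z = 8 in true) then (\u.9) else (\v.7)) (\w.((\p.false) 9))) else ((if (9 == 2) then (\q.5) else (\r.8)) (\s.(let t = 6 in t)))))
step 2: [delta@1.0.0.0] (7 < (if ((11 == (6 * 1)) && false) then ((if (let z = 8 in true) then (\u.9) else (\v.7)) (\w.((\p.false) 9))) else ((if (9 == 2) then (\q.5) else (\r.8)) (\s.(let t = 6 in t)))))

Answer: delta at 1.0.0.0 : (4 + 7)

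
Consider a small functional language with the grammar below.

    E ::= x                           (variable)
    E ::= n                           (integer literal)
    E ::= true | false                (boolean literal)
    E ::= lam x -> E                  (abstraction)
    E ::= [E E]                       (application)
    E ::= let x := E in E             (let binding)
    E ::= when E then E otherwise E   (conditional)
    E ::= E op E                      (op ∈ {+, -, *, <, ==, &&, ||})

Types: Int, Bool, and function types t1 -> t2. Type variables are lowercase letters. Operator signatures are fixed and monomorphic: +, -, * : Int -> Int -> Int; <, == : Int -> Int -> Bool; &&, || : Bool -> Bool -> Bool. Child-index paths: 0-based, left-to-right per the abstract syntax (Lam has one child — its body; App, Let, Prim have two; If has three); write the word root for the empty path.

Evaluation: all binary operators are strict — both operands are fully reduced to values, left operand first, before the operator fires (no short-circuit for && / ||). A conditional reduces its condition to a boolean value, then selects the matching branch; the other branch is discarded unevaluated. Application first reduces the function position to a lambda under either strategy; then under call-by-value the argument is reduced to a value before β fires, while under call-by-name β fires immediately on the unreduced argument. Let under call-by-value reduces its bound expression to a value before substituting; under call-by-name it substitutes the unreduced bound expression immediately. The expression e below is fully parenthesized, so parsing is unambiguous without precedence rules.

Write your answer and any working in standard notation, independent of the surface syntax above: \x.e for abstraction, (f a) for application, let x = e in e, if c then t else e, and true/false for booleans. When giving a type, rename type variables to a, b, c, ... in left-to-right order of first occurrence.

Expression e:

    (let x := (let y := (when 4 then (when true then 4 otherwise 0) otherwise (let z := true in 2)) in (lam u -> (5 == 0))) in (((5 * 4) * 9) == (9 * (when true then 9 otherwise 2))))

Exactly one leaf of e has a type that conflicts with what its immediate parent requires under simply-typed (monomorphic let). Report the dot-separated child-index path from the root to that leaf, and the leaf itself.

Answer: 0.0.0 : 4

Working:
  unify Int ~ Bool
  FAIL: mismatch Int ~ Bool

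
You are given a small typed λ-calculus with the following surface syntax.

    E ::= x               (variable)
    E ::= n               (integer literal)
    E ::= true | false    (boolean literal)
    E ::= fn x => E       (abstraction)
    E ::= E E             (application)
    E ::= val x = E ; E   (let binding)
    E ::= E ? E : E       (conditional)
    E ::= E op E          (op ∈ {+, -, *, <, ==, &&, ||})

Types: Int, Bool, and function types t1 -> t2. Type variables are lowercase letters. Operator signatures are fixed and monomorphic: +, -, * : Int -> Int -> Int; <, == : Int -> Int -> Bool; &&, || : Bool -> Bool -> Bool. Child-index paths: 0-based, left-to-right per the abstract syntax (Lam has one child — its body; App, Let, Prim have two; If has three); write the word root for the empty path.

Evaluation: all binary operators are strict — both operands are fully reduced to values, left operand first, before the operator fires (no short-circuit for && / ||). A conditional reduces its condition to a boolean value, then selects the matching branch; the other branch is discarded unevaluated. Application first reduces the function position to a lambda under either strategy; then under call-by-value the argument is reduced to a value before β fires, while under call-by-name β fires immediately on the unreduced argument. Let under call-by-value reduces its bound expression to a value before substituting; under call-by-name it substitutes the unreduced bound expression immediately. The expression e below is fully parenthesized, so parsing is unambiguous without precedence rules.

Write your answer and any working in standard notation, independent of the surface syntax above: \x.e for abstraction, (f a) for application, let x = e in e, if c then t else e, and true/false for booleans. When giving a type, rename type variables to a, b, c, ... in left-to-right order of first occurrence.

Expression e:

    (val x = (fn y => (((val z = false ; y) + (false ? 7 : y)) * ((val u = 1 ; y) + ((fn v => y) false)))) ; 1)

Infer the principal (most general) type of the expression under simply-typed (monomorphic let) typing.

Answer: Int

Trace:
let z : Bool
y : a
  unify a ~ Int
  unify Bool ~ Bool
y : Int
  unify Int ~ Int
  unify Int ~ Int
  unify Int ~ Int
let u : Int
y : Int
  unify Int ~ Int
y : Int
\v._ : b -> Int
  unify b -> Int ~ Bool -> c
  unify b ~ Bool
  unify Int ~ c
_ _ : Int
  unify Int ~ Int
  unify Int ~ Int
\y._ : Int -> Int
let x : Int -> Int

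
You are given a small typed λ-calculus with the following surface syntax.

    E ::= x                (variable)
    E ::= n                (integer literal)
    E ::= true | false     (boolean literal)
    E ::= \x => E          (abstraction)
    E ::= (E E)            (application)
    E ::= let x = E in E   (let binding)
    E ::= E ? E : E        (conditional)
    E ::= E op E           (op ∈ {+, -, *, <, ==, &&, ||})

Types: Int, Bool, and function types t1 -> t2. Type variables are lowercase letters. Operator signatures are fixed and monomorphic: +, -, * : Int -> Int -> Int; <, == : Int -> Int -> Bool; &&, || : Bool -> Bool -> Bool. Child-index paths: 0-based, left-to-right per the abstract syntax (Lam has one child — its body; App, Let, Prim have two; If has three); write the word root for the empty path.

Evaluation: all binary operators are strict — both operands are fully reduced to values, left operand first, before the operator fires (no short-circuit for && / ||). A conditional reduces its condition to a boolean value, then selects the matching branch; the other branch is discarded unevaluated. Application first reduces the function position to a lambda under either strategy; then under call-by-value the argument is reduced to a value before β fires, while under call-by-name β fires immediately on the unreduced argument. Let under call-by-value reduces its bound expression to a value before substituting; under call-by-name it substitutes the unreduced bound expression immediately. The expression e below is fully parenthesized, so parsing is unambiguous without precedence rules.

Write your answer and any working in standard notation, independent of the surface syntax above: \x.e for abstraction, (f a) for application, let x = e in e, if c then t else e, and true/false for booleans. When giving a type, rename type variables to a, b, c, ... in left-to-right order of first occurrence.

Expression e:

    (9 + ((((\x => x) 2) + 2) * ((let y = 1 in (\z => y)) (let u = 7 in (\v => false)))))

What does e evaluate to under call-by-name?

Answer: 13

Working:
step 0: (9 + ((((\x.x) 2) + 2) * ((let y = 1 in (\z.y)) (let u = 7 in (\v.false)))))
step 1: [beta@1.0.0] (9 + ((2 + 2) * ((let y = 1 in (\z.y)) (let u = 7 in (\v.false)))))
step 2: [delta@1.0] (9 + (4 * ((let y = 1 in (\z.y)) (let u = 7 in (\v.false)))))
step 3: [let@1.1.0] (9 + (4 * ((\z.1) (let u = 7 in (\v.false)))))
step 4: [beta@1.1] (9 + (4 * 1))
step 5: [delta@1] (9 + 4)
step 6: [delta@root] 13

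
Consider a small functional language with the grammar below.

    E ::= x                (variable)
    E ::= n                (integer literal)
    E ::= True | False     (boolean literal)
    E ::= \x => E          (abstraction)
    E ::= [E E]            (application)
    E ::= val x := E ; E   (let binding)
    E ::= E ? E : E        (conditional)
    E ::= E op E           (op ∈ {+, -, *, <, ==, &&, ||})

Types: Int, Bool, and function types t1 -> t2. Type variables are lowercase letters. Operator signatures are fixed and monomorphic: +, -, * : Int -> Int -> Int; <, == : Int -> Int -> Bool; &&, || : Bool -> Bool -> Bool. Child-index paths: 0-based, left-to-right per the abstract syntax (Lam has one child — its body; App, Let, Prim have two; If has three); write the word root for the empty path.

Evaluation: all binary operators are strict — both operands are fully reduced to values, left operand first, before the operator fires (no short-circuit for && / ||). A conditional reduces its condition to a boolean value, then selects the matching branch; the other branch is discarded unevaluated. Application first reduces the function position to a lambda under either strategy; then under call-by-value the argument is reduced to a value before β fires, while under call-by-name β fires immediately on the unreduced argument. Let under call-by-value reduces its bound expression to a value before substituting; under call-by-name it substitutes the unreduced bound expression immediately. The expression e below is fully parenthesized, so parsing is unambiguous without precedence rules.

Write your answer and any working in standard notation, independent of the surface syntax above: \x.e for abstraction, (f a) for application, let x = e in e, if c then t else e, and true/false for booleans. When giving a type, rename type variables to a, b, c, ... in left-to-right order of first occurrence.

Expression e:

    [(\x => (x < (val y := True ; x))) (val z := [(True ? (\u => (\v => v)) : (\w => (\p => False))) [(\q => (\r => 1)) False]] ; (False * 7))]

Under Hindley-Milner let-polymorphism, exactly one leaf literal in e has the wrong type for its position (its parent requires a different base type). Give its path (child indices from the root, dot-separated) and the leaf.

Trace:
x : a
  unify a ~ Int
let y : Bool
x : Int
  unify Int ~ Int
\x._ : Int -> Bool
  unify Bool ~ Bool
v : c
\v._ : c -> c
\u._ : b -> c -> c
\p._ : e -> Bool
\w._ : d -> e -> Bool
  unify b -> c -> c ~ d -> e -> Bool
  unify b ~ d
  unify c -> c ~ e -> Bool
  unify c ~ e
  unify e ~ Bool
\r._ : g -> Int
\q._ : f -> g -> Int
  unify f -> g -> Int ~ Bool -> h
  unify f ~ Bool
  unify g -> Int ~ h
_ _ : g -> Int
  unify d -> Bool -> Bool ~ (g -> Int) -> i
  unify d ~ g -> Int
  unify Bool -> Bool ~ i
_ _ : Bool -> Bool
let z : Bool -> Bool
  unify Bool ~ Int
  FAIL: mismatch Bool ~ Int

Answer: 1.1.0 : false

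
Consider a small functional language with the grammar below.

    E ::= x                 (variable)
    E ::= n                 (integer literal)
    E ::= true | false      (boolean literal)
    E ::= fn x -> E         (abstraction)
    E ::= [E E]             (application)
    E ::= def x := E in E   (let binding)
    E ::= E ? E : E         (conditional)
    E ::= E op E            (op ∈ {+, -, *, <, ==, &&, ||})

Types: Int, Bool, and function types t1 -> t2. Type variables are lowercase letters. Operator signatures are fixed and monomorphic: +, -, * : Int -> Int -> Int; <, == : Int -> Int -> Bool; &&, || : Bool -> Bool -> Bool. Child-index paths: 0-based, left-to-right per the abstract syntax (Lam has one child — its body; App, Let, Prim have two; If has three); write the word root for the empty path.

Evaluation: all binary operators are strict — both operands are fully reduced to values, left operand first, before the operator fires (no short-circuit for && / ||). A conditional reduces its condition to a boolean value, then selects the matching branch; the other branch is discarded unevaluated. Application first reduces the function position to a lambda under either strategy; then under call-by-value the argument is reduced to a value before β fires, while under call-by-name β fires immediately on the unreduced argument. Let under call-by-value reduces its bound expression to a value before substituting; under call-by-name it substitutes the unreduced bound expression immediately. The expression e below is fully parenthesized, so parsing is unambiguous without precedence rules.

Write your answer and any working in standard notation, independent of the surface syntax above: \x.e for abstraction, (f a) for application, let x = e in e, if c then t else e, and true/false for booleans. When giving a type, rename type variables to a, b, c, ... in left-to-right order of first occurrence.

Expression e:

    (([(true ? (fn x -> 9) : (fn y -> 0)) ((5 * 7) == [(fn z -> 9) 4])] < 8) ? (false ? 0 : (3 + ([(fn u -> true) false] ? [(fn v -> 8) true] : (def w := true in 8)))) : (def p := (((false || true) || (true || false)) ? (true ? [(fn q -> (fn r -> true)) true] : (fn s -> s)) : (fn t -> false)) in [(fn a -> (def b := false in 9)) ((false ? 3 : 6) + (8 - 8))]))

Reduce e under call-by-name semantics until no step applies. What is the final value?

Answer: 9

Derivation:
step 0: (if (((if true then (\x.9) else (\y.0)) ((5 * 7) == ((\z.9) 4))) < 8) then (if false then 0 else (3 + (if ((\u.true) false) then ((\v.8) true) else (let w = true in 8)))) else (let p = (if ((false || true) || (true || false)) then (if true then ((\q.(\r.true)) true) else (\s.s)) else (\t.false)) in ((\a.(let b = false in 9)) ((if false then 3 else 6) + (8 - 8)))))
step 1: [if@0.0.0] (if (((\x.9) ((5 * 7) == ((\z.9) 4))) < 8) then (if false then 0 else (3 + (if ((\u.true) false) then ((\v.8) true) else (let w = true in 8)))) else (let p = (if ((false || true) || (true || false)) then (if true then ((\q.(\r.true)) true) else (\s.s)) else (\t.false)) in ((\a.(let b = false in 9)) ((if false then 3 else 6) + (8 - 8)))))
step 2: [beta@0.0] (if (9 < 8) then (if false then 0 else (3 + (if ((\u.true) false) then ((\v.8) true) else (let w = true in 8)))) else (let p = (if ((false || true) || (true || false)) then (if true then ((\q.(\r.true)) true) else (\s.s)) else (\t.false)) in ((\a.(let b = false in 9)) ((if false then 3 else 6) + (8 - 8)))))
step 3: [delta@0] (if false then (if false then 0 else (3 + (if ((\u.true) false) then ((\v.8) true) else (let w = true in 8)))) else (let p = (if ((false || true) || (true || false)) then (if true then ((\q.(\r.true)) true) else (\s.s)) else (\t.false)) in ((\a.(let b = false in 9)) ((if false then 3 else 6) + (8 - 8)))))
step 4: [if@root] (let p = (if ((false || true) || (true || false)) then (if true then ((\q.(\r.true)) true) else (\s.s)) else (\t.false)) in ((\a.(let b = false in 9)) ((if false then 3 else 6) + (8 - 8))))
step 5: [let@root] ((\a.(let b = false in 9)) ((if false then 3 else 6) + (8 - 8)))
step 6: [beta@root] (let b = false in 9)
step 7: [let@root] 9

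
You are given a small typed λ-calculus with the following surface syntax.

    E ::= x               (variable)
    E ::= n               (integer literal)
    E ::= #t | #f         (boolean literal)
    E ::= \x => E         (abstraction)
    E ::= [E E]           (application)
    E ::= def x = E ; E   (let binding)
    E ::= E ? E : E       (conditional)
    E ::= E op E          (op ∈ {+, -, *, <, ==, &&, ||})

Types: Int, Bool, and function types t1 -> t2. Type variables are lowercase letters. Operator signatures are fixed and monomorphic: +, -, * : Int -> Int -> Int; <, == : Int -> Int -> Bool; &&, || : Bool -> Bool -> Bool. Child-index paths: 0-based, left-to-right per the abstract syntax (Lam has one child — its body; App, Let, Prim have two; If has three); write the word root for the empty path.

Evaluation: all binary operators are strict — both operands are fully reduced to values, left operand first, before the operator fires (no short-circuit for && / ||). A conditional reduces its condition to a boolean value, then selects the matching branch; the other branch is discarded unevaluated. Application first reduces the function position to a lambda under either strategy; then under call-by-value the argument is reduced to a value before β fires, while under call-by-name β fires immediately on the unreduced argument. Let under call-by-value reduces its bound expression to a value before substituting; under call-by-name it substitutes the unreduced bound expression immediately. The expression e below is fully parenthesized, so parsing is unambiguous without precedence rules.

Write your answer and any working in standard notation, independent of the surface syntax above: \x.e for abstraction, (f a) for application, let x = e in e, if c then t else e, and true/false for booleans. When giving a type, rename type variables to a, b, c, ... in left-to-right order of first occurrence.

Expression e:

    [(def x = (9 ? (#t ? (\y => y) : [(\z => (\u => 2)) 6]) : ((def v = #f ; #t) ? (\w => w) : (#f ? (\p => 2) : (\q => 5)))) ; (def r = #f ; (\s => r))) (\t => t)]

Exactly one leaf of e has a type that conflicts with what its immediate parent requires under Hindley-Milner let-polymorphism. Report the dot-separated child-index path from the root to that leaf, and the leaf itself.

Answer: 0.0.0 : 9

Working:
  unify Int ~ Bool
  FAIL: mismatch Int ~ Bool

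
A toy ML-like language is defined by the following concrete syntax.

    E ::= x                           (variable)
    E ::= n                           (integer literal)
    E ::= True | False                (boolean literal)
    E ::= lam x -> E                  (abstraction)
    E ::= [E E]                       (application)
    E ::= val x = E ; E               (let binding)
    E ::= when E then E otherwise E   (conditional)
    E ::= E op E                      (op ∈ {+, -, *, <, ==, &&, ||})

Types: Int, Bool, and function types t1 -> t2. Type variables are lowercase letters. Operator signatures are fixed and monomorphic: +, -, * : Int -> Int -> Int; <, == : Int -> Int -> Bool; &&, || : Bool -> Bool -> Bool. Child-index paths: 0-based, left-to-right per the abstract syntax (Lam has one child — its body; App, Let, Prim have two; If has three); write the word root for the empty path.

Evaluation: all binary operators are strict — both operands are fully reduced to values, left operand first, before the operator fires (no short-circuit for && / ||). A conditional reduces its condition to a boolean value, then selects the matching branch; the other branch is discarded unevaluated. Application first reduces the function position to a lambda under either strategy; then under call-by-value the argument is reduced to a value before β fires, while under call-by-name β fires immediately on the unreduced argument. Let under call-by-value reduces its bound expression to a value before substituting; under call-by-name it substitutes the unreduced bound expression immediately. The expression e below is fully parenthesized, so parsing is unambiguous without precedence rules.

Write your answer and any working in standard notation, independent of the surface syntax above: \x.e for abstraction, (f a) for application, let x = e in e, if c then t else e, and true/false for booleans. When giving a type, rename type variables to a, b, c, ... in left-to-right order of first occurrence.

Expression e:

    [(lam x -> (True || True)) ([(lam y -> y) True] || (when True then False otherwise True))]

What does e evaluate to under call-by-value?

Working:
step 0: ((\x.(true || true)) (((\y.y) true) || (if true then false else true)))
step 1: [beta@1.0] ((\x.(true || true)) (true || (if true then false else true)))
step 2: [if@1.1] ((\x.(true || true)) (true || false))
step 3: [delta@1] ((\x.(true || true)) true)
step 4: [beta@root] (true || true)
step 5: [delta@root] true

Answer: true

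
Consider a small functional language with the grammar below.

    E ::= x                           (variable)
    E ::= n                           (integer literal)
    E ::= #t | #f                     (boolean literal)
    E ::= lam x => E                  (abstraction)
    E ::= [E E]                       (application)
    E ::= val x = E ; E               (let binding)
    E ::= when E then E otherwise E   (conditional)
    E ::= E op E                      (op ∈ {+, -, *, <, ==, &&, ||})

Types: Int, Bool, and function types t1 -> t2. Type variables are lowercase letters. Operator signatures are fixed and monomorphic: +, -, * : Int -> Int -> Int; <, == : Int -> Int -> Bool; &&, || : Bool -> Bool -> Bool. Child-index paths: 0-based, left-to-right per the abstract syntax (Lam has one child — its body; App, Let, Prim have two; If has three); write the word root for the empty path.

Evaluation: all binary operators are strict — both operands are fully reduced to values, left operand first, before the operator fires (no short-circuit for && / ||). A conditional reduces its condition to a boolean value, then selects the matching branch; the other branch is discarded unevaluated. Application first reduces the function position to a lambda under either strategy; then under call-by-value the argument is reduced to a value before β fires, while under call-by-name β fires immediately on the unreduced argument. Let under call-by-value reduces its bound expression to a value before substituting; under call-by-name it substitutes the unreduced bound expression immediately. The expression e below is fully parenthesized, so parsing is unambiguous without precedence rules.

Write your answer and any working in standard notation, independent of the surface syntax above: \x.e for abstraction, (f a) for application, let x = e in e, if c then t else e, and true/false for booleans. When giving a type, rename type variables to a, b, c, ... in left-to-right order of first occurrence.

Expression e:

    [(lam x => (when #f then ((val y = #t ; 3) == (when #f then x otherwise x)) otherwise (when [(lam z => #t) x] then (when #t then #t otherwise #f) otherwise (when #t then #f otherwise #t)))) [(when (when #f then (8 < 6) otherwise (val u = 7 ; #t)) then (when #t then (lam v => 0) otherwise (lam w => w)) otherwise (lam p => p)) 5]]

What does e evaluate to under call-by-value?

Trace:
step 0: ((\x.(if false then ((let y = true in 3) == (if false then x else x)) else (if ((\z.true) x) then (if true then true else false) else (if true then false else true)))) ((if (if false then (8 < 6) else (let u = 7 in true)) then (if true then (\v.0) else (\w.w)) else (\p.p)) 5))
step 1: [if@1.0.0] ((\x.(if false then ((let y = true in 3) == (if false then x else x)) else (if ((\z.true) x) then (if true then true else false) else (if true then false else true)))) ((if (let u = 7 in true) then (if true then (\v.0) else (\w.w)) else (\p.p)) 5))
step 2: [let@1.0.0] ((\x.(if false then ((let y = true in 3) == (if false then x else x)) else (if ((\z.true) x) then (if true then true else false) else (if true then false else true)))) ((if true then (if true then (\v.0) else (\w.w)) else (\p.p)) 5))
step 3: [if@1.0] ((\x.(if false then ((let y = true in 3) == (if false then x else x)) else (if ((\z.true) x) then (if true then true else false) else (if true then false else true)))) ((if true then (\v.0) else (\w.w)) 5))
step 4: [if@1.0] ((\x.(if false then ((let y = true in 3) == (if false then x else x)) else (if ((\z.true) x) then (if true then true else false) else (if true then false else true)))) ((\v.0) 5))
step 5: [beta@1] ((\x.(if false then ((let y = true in 3) == (if false then x else x)) else (if ((\z.true) x) then (if true then true else false) else (if true then false else true)))) 0)
step 6: [beta@root] (if false then ((let y = true in 3) == (if false then 0 else 0)) else (if ((\z.true) 0) then (if true then true else false) else (if true then false else true)))
step 7: [if@root] (if ((\z.true) 0) then (if true then true else false) else (if true then false else true))
step 8: [beta@0] (if true then (if true then true else false) else (if true then false else true))
step 9: [if@root] (if true then true else false)
step 10: [if@root] true

Answer: true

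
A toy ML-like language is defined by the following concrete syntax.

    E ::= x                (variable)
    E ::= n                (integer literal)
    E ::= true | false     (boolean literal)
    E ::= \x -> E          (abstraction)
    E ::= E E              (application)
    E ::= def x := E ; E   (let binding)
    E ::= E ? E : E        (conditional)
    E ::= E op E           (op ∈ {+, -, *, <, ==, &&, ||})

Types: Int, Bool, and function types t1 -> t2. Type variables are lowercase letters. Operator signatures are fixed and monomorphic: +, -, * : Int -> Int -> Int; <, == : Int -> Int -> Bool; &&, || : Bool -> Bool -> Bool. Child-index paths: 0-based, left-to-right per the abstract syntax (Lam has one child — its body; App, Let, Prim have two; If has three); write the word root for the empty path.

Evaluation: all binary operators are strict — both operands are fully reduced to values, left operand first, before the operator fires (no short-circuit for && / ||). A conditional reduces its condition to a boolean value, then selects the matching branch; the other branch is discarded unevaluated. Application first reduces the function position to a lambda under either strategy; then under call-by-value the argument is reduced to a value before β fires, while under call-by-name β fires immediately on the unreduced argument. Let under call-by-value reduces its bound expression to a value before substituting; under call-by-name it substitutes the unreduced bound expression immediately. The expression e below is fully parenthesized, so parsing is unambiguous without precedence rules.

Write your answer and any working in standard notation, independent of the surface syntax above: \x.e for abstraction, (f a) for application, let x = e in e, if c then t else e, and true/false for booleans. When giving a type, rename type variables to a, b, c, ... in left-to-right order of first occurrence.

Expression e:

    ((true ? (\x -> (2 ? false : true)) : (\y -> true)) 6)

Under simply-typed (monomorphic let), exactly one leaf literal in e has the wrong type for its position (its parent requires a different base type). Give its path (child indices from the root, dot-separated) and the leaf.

Working:
  unify Bool ~ Bool
  unify Int ~ Bool
  FAIL: mismatch Int ~ Bool

Answer: 0.1.0.0 : 2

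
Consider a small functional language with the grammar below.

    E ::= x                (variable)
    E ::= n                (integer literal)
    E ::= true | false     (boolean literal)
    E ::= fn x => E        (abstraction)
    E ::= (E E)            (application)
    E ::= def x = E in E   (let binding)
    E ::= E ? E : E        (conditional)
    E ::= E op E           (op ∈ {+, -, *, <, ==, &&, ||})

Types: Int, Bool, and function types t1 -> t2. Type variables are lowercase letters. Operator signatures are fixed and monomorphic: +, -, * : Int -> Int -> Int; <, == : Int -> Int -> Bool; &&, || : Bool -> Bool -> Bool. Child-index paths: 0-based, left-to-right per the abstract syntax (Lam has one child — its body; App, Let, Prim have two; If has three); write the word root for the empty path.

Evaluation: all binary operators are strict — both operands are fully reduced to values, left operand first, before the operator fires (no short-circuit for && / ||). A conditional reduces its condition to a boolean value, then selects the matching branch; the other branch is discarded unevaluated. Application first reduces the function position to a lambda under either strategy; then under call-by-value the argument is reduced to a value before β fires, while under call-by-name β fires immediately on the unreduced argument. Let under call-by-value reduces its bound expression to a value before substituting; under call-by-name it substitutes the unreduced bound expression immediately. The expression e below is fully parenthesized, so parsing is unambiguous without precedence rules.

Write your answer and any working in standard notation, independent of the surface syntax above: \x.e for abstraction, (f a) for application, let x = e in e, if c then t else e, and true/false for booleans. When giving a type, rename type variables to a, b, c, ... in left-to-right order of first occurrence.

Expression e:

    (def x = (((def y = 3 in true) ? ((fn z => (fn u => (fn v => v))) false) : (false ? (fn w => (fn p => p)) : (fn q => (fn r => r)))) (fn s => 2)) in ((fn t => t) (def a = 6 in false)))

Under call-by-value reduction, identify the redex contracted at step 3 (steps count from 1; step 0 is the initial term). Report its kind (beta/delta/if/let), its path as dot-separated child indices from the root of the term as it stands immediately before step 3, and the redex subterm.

Derivation:
step 0: (let x = ((if (let y = 3 in true) then ((\z.(\u.(\v.v))) false) else (if false then (\w.(\p.p)) else (\q.(\r.r)))) (\s.2)) in ((\t.t) (let a = 6 in false)))
step 1: [let@0.0.0] (let x = ((if true then ((\z.(\u.(\v.v))) false) else (if false then (\w.(\p.p)) else (\q.(\r.r)))) (\s.2)) in ((\t.t) (let a = 6 in false)))
step 2: [if@0.0] (let x = (((\z.(\u.(\v.v))) false) (\s.2)) in ((\t.t) (let a = 6 in false)))
step 3: [beta@0.0] (let x = ((\u.(\v.v)) (\s.2)) in ((\t.t) (let a = 6 in false)))

Answer: beta at 0.0 : ((\z.(\u.(\v.v))) false)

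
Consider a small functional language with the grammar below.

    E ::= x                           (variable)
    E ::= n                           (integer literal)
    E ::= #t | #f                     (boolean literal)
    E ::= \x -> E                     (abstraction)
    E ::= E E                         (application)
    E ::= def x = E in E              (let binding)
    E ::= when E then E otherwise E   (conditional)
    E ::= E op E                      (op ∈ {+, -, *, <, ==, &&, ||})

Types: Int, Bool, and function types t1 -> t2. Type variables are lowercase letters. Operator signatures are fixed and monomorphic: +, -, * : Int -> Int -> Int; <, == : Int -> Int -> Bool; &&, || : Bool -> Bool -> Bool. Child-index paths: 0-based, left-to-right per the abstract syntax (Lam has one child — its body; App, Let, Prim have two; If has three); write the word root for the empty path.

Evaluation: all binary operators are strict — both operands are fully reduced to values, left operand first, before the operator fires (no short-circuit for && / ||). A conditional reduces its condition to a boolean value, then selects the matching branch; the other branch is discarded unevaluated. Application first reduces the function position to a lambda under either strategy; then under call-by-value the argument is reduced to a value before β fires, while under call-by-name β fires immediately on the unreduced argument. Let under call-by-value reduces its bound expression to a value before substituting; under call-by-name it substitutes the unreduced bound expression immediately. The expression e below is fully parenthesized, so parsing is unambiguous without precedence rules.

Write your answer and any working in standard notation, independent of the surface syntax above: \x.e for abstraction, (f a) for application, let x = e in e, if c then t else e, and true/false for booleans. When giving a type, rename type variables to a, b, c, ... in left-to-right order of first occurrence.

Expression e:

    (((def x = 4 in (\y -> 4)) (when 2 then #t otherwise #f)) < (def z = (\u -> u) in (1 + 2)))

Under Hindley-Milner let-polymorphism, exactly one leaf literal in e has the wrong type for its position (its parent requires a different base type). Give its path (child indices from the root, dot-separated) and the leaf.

Working:
let x : Int
\y._ : a -> Int
  unify Int ~ Bool
  FAIL: mismatch Int ~ Bool

Answer: 0.1.0 : 2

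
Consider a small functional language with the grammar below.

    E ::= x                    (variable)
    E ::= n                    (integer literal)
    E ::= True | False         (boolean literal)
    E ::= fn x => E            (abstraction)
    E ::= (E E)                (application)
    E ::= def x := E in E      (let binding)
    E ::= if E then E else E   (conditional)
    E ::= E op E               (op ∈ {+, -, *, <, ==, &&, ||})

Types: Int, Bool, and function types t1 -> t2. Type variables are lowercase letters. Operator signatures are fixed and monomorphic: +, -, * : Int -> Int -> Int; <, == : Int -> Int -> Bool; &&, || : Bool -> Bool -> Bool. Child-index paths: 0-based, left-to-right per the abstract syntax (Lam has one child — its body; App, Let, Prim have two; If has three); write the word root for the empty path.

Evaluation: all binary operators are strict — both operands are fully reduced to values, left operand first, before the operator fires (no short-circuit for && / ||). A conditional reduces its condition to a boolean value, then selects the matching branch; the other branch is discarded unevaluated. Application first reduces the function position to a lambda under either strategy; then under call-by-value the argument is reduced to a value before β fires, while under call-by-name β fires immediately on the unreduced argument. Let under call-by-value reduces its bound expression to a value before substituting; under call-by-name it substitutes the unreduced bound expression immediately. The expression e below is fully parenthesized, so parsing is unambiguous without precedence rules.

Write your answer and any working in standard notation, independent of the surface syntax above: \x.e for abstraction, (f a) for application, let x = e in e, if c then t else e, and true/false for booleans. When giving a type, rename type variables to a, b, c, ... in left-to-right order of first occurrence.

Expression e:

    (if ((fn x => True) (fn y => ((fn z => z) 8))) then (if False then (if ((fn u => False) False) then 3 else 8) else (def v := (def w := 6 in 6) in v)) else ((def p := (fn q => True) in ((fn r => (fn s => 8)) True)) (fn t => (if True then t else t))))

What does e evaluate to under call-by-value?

Answer: 6

Working:
step 0: (if ((\x.true) (\y.((\z.z) 8))) then (if false then (if ((\u.false) false) then 3 else 8) else (let v = (let w = 6 in 6) in v)) else ((let p = (\q.true) in ((\r.(\s.8)) true)) (\t.(if true then t else t))))
step 1: [beta@0] (if true then (if false then (if ((\u.false) false) then 3 else 8) else (let v = (let w = 6 in 6) in v)) else ((let p = (\q.true) in ((\r.(\s.8)) true)) (\t.(if true then t else t))))
step 2: [if@root] (if false then (if ((\u.false) false) then 3 else 8) else (let v = (let w = 6 in 6) in v))
step 3: [if@root] (let v = (let w = 6 in 6) in v)
step 4: [let@0] (let v = 6 in v)
step 5: [let@root] 6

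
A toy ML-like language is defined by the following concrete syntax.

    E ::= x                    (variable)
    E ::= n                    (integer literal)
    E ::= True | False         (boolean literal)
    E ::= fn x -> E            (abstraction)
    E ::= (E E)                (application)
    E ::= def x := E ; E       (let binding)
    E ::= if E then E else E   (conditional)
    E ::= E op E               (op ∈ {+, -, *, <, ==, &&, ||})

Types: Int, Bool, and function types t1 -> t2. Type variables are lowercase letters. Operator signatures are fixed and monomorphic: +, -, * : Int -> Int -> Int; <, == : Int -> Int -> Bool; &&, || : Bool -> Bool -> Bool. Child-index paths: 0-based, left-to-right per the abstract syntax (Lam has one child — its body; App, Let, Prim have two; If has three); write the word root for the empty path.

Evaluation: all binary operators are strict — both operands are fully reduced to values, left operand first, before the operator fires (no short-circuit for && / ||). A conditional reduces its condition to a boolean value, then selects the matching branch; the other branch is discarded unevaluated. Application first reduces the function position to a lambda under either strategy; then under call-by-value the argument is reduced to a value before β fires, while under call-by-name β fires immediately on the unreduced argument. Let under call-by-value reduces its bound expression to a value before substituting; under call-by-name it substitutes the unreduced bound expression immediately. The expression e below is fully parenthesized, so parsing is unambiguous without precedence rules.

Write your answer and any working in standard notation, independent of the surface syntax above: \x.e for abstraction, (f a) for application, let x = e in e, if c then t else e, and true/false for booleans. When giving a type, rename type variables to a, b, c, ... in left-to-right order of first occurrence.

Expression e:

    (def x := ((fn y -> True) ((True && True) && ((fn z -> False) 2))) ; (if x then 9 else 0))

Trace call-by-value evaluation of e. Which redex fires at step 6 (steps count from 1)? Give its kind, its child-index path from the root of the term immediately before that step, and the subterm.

Working:
step 0: (let x = ((\y.true) ((true && true) && ((\z.false) 2))) in (if x then 9 else 0))
step 1: [delta@0.1.0] (let x = ((\y.true) (true && ((\z.false) 2))) in (if x then 9 else 0))
step 2: [beta@0.1.1] (let x = ((\y.true) (true && false)) in (if x then 9 else 0))
step 3: [delta@0.1] (let x = ((\y.true) false) in (if x then 9 else 0))
step 4: [beta@0] (let x = true in (if x then 9 else 0))
step 5: [let@root] (if true then 9 else 0)
step 6: [if@root] 9

Answer: if at root : (if true then 9 else 0)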